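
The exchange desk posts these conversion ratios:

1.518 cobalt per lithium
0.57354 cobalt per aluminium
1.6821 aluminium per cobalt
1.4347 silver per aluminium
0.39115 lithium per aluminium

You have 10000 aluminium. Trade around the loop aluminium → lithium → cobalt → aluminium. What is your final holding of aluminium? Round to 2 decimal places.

10000 aluminium × 0.39115 = 3911.5 lithium
3911.5 lithium × 1.518 = 5937.657 cobalt
5937.657 cobalt × 1.6821 = 9987.7328397 aluminium

9987.73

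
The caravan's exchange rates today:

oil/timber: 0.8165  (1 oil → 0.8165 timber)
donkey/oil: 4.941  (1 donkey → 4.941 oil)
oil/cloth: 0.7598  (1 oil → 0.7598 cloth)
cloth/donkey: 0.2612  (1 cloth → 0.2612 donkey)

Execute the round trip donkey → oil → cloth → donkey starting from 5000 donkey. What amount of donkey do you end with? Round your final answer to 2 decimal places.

4902.95

5000 donkey × 4.941 = 24705 oil
24705 oil × 0.7598 = 18770.859 cloth
18770.859 cloth × 0.2612 = 4902.9483708 donkey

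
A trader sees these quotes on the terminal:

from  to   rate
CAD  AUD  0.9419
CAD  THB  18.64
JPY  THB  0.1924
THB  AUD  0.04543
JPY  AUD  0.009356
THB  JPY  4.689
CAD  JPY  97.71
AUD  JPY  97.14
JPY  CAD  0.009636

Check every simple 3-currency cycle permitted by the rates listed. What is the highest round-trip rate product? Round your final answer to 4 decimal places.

0.8817

CAD→AUD→JPY→CAD: 0.9419 × 97.14 × 0.009636 = 0.88166
JPY→THB→AUD→JPY: 0.1924 × 0.04543 × 97.14 = 0.84907
CAD→THB→JPY→CAD: 18.64 × 4.689 × 0.009636 = 0.84221
Maximum is CAD→AUD→JPY→CAD at 0.8817; no arbitrage — every cycle loses value.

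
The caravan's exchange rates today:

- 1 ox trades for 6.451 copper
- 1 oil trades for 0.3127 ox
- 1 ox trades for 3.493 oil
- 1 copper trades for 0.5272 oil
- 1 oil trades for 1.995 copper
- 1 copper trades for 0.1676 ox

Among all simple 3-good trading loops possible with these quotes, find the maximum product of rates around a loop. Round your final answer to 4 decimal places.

1.1679

ox→oil→copper→ox: 3.493 × 1.995 × 0.1676 = 1.16793
ox→copper→oil→ox: 6.451 × 0.5272 × 0.3127 = 1.06348
Maximum is ox→oil→copper→ox at 1.1679; arbitrage exists.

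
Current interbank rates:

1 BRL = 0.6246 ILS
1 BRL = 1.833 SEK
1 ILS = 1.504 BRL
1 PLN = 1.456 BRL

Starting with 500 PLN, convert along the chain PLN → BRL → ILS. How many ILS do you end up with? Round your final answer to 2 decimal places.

454.71

500 PLN × 1.456 = 728 BRL
728 BRL × 0.6246 = 454.7088 ILS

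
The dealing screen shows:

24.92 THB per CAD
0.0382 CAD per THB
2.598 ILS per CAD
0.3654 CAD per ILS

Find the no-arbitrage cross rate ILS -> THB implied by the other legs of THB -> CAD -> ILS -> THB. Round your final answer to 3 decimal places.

10.076

Known legs of the cycle: 0.0382 × 2.598 = 0.0992436
For no arbitrage the full-cycle product must be 1, so the missing rate is 1 / 0.0992436 ≈ 10.07622.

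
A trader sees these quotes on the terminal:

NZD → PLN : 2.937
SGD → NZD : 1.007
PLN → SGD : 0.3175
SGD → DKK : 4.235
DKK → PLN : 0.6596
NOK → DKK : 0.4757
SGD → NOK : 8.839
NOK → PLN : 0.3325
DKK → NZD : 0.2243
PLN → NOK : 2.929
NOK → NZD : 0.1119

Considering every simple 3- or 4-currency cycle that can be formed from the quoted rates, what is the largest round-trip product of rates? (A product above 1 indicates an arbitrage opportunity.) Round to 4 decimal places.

0.9626

NOK→NZD→PLN→NOK: 0.1119 × 2.937 × 2.929 = 0.96262
NZD→PLN→SGD→NZD: 2.937 × 0.3175 × 1.007 = 0.93902
NOK→PLN→SGD→NOK: 0.3325 × 0.3175 × 8.839 = 0.93312
NOK→NZD→PLN→SGD→NOK: 0.1119 × 2.937 × 0.3175 × 8.839 = 0.92232
NOK→DKK→PLN→NOK: 0.4757 × 0.6596 × 2.929 = 0.91904
NOK→DKK→NZD→PLN→NOK: 0.4757 × 0.2243 × 2.937 × 2.929 = 0.91788
SGD→DKK→PLN→SGD: 4.235 × 0.6596 × 0.3175 = 0.88691
NZD→PLN→SGD→DKK→NZD: 2.937 × 0.3175 × 4.235 × 0.2243 = 0.88579
NOK→DKK→PLN→SGD→NOK: 0.4757 × 0.6596 × 0.3175 × 8.839 = 0.88056
Maximum is NOK→NZD→PLN→NOK at 0.9626; no arbitrage — every cycle loses value.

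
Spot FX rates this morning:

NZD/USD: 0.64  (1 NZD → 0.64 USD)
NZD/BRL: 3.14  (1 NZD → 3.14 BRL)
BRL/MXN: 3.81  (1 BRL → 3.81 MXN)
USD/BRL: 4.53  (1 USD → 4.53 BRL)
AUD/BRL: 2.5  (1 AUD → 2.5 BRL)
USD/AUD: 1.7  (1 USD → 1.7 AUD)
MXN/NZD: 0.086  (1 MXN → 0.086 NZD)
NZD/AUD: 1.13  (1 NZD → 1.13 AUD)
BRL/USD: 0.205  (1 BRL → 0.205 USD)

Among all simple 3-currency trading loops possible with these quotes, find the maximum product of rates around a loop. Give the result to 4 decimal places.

1.0289

NZD→BRL→MXN→NZD: 3.14 × 3.81 × 0.086 = 1.02885
USD→AUD→BRL→USD: 1.7 × 2.5 × 0.205 = 0.87125
Maximum is NZD→BRL→MXN→NZD at 1.0289; arbitrage exists.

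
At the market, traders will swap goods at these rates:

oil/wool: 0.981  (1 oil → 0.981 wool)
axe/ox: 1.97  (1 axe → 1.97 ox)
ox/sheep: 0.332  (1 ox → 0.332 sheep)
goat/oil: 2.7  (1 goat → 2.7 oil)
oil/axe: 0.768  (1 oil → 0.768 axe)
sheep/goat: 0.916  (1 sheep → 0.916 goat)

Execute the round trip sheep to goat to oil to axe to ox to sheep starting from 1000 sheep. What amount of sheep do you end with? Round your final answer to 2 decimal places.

1242.30

1000 sheep × 0.916 = 916 goat
916 goat × 2.7 = 2473.2 oil
2473.2 oil × 0.768 = 1899.4176 axe
1899.4176 axe × 1.97 = 3741.852672 ox
3741.852672 ox × 0.332 = 1242.295087104 sheep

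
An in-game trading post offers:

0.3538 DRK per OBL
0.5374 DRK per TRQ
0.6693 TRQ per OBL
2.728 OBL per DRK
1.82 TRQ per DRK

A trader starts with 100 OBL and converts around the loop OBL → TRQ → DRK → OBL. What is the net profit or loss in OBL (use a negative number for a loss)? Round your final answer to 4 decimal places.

-1.8788

100 OBL × 0.6693 = 66.93 TRQ
66.93 TRQ × 0.5374 = 35.968182 DRK
35.968182 DRK × 2.728 = 98.121200496 OBL
Net change: 98.121200496 − 100 = -1.878799504 OBL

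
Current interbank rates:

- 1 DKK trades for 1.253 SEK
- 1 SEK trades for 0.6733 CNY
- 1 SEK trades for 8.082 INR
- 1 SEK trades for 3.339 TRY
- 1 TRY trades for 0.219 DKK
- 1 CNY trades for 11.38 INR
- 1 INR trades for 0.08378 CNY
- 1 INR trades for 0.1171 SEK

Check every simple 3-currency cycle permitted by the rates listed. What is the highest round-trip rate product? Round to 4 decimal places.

TRY→DKK→SEK→TRY: 0.219 × 1.253 × 3.339 = 0.91624
SEK→CNY→INR→SEK: 0.6733 × 11.38 × 0.1171 = 0.89724
Maximum is TRY→DKK→SEK→TRY at 0.9162; no arbitrage — every cycle loses value.

0.9162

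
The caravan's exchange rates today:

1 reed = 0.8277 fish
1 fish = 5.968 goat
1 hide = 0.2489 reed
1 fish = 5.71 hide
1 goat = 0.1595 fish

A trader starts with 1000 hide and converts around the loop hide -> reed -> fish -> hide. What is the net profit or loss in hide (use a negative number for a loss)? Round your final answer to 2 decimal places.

1000 hide × 0.2489 = 248.9 reed
248.9 reed × 0.8277 = 206.01453 fish
206.01453 fish × 5.71 = 1176.3429663 hide
Net change: 1176.3429663 − 1000 = 176.3429663 hide

176.34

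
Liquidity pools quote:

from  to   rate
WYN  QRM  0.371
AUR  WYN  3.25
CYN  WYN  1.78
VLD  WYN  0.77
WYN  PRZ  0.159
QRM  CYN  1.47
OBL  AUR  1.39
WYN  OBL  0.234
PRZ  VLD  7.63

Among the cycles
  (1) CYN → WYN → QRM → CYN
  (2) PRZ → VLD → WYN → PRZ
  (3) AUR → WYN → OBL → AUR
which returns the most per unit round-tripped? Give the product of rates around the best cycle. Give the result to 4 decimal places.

(1) 1.78 × 0.371 × 1.47 = 0.97076
(2) 7.63 × 0.77 × 0.159 = 0.93414
(3) 3.25 × 0.234 × 1.39 = 1.05710
Highest is cycle (3) at 1.0571 (>1, arbitrage).

1.0571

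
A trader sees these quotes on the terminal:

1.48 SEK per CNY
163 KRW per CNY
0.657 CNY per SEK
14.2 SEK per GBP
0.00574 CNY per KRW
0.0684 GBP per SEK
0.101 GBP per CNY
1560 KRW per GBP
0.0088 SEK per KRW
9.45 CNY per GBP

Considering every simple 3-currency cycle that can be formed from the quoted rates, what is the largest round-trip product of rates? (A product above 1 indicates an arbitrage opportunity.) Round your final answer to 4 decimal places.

CNY→SEK→GBP→CNY: 1.48 × 0.0684 × 9.45 = 0.95664
CNY→KRW→SEK→CNY: 163 × 0.0088 × 0.657 = 0.94240
CNY→GBP→SEK→CNY: 0.101 × 14.2 × 0.657 = 0.94227
GBP→KRW→SEK→GBP: 1560 × 0.0088 × 0.0684 = 0.93900
CNY→GBP→KRW→CNY: 0.101 × 1560 × 0.00574 = 0.90439
Maximum is CNY→SEK→GBP→CNY at 0.9566; no arbitrage — every cycle loses value.

0.9566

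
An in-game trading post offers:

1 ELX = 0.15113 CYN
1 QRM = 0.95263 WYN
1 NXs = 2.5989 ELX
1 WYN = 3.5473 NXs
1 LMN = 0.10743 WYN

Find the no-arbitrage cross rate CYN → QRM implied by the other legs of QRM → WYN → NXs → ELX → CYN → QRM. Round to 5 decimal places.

0.75342

Known legs of the cycle: 0.95263 × 3.5473 × 2.5989 × 0.15113 = 1.327279615362779043
For no arbitrage the full-cycle product must be 1, so the missing rate is 1 / 1.327279615362779043 ≈ 0.7534207.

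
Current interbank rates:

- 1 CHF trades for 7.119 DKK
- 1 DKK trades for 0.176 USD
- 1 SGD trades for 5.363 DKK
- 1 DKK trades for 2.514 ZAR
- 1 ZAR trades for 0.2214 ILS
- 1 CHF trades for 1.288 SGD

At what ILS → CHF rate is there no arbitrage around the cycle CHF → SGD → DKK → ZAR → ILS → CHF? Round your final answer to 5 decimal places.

Known legs of the cycle: 1.288 × 5.363 × 2.514 × 0.2214 = 3.8447362273824
For no arbitrage the full-cycle product must be 1, so the missing rate is 1 / 3.8447362273824 ≈ 0.2600959.

0.26010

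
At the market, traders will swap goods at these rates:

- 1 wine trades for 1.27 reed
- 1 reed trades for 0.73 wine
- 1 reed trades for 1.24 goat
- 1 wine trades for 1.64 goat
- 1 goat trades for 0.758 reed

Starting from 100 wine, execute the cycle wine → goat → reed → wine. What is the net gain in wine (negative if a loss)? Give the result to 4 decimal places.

-9.2522

100 wine × 1.64 = 164 goat
164 goat × 0.758 = 124.312 reed
124.312 reed × 0.73 = 90.74776 wine
Net change: 90.74776 − 100 = -9.25224 wine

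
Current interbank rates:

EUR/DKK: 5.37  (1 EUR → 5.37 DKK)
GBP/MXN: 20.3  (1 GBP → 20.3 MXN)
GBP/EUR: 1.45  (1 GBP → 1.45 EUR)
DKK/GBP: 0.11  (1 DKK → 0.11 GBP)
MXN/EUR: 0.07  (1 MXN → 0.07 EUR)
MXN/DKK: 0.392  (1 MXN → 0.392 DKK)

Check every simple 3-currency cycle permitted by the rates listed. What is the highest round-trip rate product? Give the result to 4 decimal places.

0.8753

GBP→MXN→DKK→GBP: 20.3 × 0.392 × 0.11 = 0.87534
GBP→EUR→DKK→GBP: 1.45 × 5.37 × 0.11 = 0.85652
Maximum is GBP→MXN→DKK→GBP at 0.8753; no arbitrage — every cycle loses value.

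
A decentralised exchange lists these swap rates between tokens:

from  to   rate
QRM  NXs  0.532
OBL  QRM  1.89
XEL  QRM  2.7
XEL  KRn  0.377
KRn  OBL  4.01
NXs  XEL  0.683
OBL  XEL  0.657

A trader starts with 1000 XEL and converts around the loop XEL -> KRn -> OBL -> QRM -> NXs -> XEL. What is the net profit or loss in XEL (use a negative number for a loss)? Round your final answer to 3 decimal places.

1000 XEL × 0.377 = 377 KRn
377 KRn × 4.01 = 1511.77 OBL
1511.77 OBL × 1.89 = 2857.2453 QRM
2857.2453 QRM × 0.532 = 1520.0544996 NXs
1520.0544996 NXs × 0.683 = 1038.1972232268 XEL
Net change: 1038.1972232268 − 1000 = 38.1972232268 XEL

38.197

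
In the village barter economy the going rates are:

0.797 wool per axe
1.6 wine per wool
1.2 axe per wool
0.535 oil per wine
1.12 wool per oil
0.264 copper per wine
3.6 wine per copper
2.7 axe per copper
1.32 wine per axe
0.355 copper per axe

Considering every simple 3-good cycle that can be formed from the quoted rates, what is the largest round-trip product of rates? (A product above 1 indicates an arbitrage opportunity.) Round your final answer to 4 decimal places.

0.9587

oil→wool→wine→oil: 1.12 × 1.6 × 0.535 = 0.95872
axe→wine→copper→axe: 1.32 × 0.264 × 2.7 = 0.94090
Maximum is oil→wool→wine→oil at 0.9587; no arbitrage — every cycle loses value.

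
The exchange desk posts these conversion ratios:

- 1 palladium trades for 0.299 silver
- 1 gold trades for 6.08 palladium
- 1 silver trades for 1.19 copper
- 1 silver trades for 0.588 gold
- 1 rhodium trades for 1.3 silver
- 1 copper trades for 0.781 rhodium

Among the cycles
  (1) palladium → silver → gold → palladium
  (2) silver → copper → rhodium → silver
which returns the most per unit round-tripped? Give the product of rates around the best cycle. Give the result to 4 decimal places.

1.2082

(1) 0.299 × 0.588 × 6.08 = 1.06894
(2) 1.19 × 0.781 × 1.3 = 1.20821
Highest is cycle (2) at 1.2082 (>1, arbitrage).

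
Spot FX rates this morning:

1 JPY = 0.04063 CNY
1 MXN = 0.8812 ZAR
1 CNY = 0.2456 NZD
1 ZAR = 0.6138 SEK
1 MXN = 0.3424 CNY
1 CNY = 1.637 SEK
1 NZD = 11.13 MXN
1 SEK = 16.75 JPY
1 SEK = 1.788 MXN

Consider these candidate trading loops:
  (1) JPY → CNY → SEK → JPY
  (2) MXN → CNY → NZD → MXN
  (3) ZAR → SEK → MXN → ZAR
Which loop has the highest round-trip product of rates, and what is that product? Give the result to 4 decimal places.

(1) 0.04063 × 1.637 × 16.75 = 1.11406
(2) 0.3424 × 0.2456 × 11.13 = 0.93596
(3) 0.6138 × 1.788 × 0.8812 = 0.96709
Highest is cycle (1) at 1.1141 (>1, arbitrage).

1.1141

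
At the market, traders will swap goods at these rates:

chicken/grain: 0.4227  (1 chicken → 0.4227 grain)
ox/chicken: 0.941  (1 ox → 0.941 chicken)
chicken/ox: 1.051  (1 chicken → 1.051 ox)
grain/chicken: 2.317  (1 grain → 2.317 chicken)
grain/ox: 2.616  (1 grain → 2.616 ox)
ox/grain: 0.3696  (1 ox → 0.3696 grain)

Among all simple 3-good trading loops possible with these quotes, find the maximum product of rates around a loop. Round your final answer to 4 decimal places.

grain→ox→chicken→grain: 2.616 × 0.941 × 0.4227 = 1.04054
grain→chicken→ox→grain: 2.317 × 1.051 × 0.3696 = 0.90004
Maximum is grain→ox→chicken→grain at 1.0405; arbitrage exists.

1.0405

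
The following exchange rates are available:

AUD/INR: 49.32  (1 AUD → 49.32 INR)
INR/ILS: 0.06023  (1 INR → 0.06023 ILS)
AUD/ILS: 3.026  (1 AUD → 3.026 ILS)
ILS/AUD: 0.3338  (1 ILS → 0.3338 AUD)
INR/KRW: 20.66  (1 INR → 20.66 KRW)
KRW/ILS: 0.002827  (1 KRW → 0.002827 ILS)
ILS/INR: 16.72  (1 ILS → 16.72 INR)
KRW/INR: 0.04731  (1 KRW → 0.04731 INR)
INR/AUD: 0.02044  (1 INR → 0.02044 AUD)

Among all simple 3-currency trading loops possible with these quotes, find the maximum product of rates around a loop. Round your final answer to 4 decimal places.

INR→AUD→ILS→INR: 0.02044 × 3.026 × 16.72 = 1.03416
INR→ILS→AUD→INR: 0.06023 × 0.3338 × 49.32 = 0.99157
INR→KRW→ILS→INR: 20.66 × 0.002827 × 16.72 = 0.97655
Maximum is INR→AUD→ILS→INR at 1.0342; arbitrage exists.

1.0342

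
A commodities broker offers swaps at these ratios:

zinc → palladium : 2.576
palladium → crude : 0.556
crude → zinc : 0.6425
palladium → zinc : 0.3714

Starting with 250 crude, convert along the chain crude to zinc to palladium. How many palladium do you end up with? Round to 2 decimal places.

250 crude × 0.6425 = 160.625 zinc
160.625 zinc × 2.576 = 413.77 palladium

413.77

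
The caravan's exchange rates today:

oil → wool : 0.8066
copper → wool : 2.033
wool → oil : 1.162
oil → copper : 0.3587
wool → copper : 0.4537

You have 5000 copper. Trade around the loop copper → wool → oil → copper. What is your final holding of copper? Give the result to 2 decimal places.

4236.87

5000 copper × 2.033 = 10165 wool
10165 wool × 1.162 = 11811.73 oil
11811.73 oil × 0.3587 = 4236.867551 copper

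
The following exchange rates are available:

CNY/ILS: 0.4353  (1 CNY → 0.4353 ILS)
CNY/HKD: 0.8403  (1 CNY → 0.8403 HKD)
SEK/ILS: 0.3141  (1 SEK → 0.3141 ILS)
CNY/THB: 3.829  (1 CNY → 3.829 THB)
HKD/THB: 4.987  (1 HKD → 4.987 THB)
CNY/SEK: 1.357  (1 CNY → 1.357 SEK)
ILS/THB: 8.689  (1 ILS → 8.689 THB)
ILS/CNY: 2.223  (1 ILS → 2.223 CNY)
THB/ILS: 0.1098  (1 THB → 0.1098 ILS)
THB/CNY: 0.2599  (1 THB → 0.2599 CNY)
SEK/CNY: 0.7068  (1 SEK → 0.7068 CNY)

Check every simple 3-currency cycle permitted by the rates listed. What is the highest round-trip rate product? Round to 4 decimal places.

HKD→THB→CNY→HKD: 4.987 × 0.2599 × 0.8403 = 1.08913
THB→CNY→ILS→THB: 0.2599 × 0.4353 × 8.689 = 0.98303
SEK→ILS→CNY→SEK: 0.3141 × 2.223 × 1.357 = 0.94752
THB→ILS→CNY→THB: 0.1098 × 2.223 × 3.829 = 0.93460
Maximum is HKD→THB→CNY→HKD at 1.0891; arbitrage exists.

1.0891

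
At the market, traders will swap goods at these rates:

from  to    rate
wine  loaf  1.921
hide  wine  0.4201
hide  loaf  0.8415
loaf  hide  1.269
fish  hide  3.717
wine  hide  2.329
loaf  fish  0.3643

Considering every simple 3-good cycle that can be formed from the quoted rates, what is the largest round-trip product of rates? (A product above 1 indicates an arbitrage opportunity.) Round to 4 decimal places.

1.1395

loaf→fish→hide→loaf: 0.3643 × 3.717 × 0.8415 = 1.13948
loaf→hide→wine→loaf: 1.269 × 0.4201 × 1.921 = 1.02410
Maximum is loaf→fish→hide→loaf at 1.1395; arbitrage exists.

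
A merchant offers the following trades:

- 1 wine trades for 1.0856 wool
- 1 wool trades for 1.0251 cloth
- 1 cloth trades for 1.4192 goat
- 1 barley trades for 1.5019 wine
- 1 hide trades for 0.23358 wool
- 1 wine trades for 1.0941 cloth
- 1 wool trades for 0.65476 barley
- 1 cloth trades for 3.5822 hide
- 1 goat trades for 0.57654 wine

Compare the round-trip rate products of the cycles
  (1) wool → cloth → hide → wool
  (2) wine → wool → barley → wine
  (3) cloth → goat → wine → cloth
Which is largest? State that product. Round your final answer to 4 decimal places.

(1) 1.0251 × 3.5822 × 0.23358 = 0.85773
(2) 1.0856 × 0.65476 × 1.5019 = 1.06756
(3) 1.4192 × 0.57654 × 1.0941 = 0.89522
Highest is cycle (2) at 1.0676 (>1, arbitrage).

1.0676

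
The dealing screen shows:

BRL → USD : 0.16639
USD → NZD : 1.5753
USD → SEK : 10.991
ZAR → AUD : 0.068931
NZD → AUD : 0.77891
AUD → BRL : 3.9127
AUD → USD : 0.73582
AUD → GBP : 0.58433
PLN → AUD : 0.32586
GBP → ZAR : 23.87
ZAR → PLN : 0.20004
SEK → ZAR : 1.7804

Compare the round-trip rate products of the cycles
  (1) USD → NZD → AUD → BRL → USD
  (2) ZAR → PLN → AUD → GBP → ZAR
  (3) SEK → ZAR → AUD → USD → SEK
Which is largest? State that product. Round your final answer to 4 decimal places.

0.9925

(1) 1.5753 × 0.77891 × 3.9127 × 0.16639 = 0.79883
(2) 0.20004 × 0.32586 × 0.58433 × 23.87 = 0.90920
(3) 1.7804 × 0.068931 × 0.73582 × 10.991 = 0.99252
Highest is cycle (3) at 0.9925 (≤1, no arbitrage).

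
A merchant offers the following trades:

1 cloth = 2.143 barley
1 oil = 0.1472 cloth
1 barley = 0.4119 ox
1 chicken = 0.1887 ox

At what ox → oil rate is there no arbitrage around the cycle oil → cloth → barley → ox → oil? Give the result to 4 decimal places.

7.6962

Known legs of the cycle: 0.1472 × 2.143 × 0.4119 = 0.12993369024
For no arbitrage the full-cycle product must be 1, so the missing rate is 1 / 0.12993369024 ≈ 7.696233.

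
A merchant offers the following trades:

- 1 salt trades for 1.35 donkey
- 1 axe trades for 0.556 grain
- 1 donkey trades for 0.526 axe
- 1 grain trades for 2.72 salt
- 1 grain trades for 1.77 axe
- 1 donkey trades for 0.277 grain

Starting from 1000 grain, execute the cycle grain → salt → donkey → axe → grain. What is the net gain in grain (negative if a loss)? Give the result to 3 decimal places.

73.898

1000 grain × 2.72 = 2720 salt
2720 salt × 1.35 = 3672 donkey
3672 donkey × 0.526 = 1931.472 axe
1931.472 axe × 0.556 = 1073.898432 grain
Net change: 1073.898432 − 1000 = 73.898432 grain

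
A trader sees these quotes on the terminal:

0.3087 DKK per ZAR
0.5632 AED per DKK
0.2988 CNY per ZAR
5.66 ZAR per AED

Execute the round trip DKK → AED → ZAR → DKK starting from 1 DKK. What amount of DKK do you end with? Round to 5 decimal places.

1 DKK × 0.5632 = 0.5632 AED
0.5632 AED × 5.66 = 3.187712 ZAR
3.187712 ZAR × 0.3087 = 0.9840466944 DKK

0.98405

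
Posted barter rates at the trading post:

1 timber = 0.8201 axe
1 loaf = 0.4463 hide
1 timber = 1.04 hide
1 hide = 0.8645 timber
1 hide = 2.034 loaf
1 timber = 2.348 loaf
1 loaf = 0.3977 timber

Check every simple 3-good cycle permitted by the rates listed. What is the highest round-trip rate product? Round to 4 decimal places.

0.9059

hide→timber→loaf→hide: 0.8645 × 2.348 × 0.4463 = 0.90592
hide→loaf→timber→hide: 2.034 × 0.3977 × 1.04 = 0.84128
Maximum is hide→timber→loaf→hide at 0.9059; no arbitrage — every cycle loses value.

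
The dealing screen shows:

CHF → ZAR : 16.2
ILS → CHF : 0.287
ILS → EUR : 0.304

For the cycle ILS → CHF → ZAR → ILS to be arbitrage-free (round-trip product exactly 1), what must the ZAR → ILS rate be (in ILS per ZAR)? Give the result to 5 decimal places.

0.21508

Known legs of the cycle: 0.287 × 16.2 = 4.6494
For no arbitrage the full-cycle product must be 1, so the missing rate is 1 / 4.6494 ≈ 0.2150815.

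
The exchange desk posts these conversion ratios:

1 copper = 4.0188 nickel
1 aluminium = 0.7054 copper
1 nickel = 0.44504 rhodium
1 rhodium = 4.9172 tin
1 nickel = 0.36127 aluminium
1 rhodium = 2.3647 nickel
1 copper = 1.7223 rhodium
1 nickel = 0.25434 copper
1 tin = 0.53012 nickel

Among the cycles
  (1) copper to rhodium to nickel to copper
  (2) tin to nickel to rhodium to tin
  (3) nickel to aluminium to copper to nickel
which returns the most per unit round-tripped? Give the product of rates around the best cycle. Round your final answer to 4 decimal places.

(1) 1.7223 × 2.3647 × 0.25434 = 1.03586
(2) 0.53012 × 0.44504 × 4.9172 = 1.16009
(3) 0.36127 × 0.7054 × 4.0188 = 1.02415
Highest is cycle (2) at 1.1601 (>1, arbitrage).

1.1601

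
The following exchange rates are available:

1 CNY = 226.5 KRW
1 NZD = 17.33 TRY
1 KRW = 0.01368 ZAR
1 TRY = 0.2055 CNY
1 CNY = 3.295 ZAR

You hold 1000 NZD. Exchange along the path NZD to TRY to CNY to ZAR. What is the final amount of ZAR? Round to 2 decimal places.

11734.53

1000 NZD × 17.33 = 17330 TRY
17330 TRY × 0.2055 = 3561.315 CNY
3561.315 CNY × 3.295 = 11734.532925 ZAR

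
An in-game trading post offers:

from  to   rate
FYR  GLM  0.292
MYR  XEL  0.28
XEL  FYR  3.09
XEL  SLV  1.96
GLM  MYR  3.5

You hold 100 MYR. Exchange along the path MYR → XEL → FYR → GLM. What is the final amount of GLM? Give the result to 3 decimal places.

100 MYR × 0.28 = 28 XEL
28 XEL × 3.09 = 86.52 FYR
86.52 FYR × 0.292 = 25.26384 GLM

25.264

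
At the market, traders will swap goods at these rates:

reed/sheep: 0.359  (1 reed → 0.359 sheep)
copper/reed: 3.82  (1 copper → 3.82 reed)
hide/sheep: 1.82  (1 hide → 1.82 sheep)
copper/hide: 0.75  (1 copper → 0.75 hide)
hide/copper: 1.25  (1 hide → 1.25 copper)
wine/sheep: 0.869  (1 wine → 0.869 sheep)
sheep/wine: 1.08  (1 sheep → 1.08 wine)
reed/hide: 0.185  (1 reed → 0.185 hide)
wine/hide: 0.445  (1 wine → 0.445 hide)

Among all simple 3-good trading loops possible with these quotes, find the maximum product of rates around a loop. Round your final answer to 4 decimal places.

0.8834

hide→copper→reed→hide: 1.25 × 3.82 × 0.185 = 0.88338
hide→sheep→wine→hide: 1.82 × 1.08 × 0.445 = 0.87469
Maximum is hide→copper→reed→hide at 0.8834; no arbitrage — every cycle loses value.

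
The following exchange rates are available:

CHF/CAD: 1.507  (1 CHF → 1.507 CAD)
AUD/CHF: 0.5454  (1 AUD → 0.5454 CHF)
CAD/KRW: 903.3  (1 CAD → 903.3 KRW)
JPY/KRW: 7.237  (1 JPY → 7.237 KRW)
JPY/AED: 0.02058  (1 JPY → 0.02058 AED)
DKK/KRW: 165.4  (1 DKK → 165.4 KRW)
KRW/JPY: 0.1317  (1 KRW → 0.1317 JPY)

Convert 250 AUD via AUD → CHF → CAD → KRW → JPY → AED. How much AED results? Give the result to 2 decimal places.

250 AUD × 0.5454 = 136.35 CHF
136.35 CHF × 1.507 = 205.47945 CAD
205.47945 CAD × 903.3 = 185609.587185 KRW
185609.587185 KRW × 0.1317 = 24444.7826322645 JPY
24444.7826322645 JPY × 0.02058 = 503.07362657200341 AED

503.07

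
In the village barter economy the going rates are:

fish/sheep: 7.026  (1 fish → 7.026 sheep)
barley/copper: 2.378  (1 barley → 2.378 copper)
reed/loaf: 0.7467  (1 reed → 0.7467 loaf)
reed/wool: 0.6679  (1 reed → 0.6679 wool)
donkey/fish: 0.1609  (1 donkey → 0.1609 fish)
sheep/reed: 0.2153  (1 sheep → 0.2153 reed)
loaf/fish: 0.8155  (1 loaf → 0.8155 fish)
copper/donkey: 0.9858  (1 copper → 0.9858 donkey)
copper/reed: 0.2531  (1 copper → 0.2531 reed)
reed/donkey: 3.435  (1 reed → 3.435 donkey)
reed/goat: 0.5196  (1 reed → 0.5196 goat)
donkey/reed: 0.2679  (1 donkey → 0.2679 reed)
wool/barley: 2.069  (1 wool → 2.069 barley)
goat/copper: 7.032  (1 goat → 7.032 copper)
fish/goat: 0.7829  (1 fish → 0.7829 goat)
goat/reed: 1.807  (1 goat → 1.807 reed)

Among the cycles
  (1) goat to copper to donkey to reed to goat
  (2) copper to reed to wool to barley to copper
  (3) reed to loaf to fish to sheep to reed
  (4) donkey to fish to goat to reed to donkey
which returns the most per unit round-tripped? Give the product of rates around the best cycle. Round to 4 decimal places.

(1) 7.032 × 0.9858 × 0.2679 × 0.5196 = 0.96496
(2) 0.2531 × 0.6679 × 2.069 × 2.378 = 0.83172
(3) 0.7467 × 0.8155 × 7.026 × 0.2153 = 0.92113
(4) 0.1609 × 0.7829 × 1.807 × 3.435 = 0.78189
Highest is cycle (1) at 0.9650 (≤1, no arbitrage).

0.9650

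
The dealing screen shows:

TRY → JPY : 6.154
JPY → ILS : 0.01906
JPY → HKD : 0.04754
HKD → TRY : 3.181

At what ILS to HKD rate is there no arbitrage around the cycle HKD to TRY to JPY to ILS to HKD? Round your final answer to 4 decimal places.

Known legs of the cycle: 3.181 × 6.154 × 0.01906 = 0.37311615844
For no arbitrage the full-cycle product must be 1, so the missing rate is 1 / 0.37311615844 ≈ 2.680131.

2.6801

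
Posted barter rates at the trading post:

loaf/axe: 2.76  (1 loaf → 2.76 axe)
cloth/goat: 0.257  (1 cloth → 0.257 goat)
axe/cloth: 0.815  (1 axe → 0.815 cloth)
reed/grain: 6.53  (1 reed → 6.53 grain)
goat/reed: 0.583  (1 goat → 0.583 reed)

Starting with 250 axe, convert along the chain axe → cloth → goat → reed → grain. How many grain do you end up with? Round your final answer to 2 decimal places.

250 axe × 0.815 = 203.75 cloth
203.75 cloth × 0.257 = 52.36375 goat
52.36375 goat × 0.583 = 30.52806625 reed
30.52806625 reed × 6.53 = 199.3482726125 grain

199.35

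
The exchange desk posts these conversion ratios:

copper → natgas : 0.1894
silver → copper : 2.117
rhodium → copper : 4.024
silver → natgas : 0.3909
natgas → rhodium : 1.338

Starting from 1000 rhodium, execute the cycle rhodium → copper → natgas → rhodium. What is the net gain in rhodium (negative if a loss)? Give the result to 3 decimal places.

1000 rhodium × 4.024 = 4024 copper
4024 copper × 0.1894 = 762.1456 natgas
762.1456 natgas × 1.338 = 1019.7508128 rhodium
Net change: 1019.7508128 − 1000 = 19.7508128 rhodium

19.751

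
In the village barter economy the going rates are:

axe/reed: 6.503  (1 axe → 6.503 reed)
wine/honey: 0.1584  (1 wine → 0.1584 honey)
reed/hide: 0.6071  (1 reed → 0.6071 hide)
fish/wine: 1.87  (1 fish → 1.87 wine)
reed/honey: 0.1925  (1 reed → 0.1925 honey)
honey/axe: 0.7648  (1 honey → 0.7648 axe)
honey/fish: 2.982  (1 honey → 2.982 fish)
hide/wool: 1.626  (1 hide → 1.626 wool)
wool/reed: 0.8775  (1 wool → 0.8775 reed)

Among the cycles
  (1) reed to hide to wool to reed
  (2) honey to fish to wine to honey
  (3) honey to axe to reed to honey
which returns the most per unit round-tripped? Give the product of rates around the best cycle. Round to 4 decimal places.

(1) 0.6071 × 1.626 × 0.8775 = 0.86622
(2) 2.982 × 1.87 × 0.1584 = 0.88329
(3) 0.7648 × 6.503 × 0.1925 = 0.95740
Highest is cycle (3) at 0.9574 (≤1, no arbitrage).

0.9574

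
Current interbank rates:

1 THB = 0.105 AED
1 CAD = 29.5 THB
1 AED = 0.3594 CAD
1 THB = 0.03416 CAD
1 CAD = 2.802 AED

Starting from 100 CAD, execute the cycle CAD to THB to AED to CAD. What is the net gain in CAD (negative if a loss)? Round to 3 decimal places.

11.324

100 CAD × 29.5 = 2950 THB
2950 THB × 0.105 = 309.75 AED
309.75 AED × 0.3594 = 111.32415 CAD
Net change: 111.32415 − 100 = 11.32415 CAD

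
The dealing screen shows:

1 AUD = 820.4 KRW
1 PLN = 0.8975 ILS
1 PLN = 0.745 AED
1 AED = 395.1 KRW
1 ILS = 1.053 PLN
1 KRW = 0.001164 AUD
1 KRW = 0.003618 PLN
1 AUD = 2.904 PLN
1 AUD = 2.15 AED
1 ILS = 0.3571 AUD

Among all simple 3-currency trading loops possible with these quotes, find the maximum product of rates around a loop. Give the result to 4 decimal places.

KRW→PLN→AED→KRW: 0.003618 × 0.745 × 395.1 = 1.06496
KRW→AUD→AED→KRW: 0.001164 × 2.15 × 395.1 = 0.98878
ILS→AUD→PLN→ILS: 0.3571 × 2.904 × 0.8975 = 0.93072
Maximum is KRW→PLN→AED→KRW at 1.0650; arbitrage exists.

1.0650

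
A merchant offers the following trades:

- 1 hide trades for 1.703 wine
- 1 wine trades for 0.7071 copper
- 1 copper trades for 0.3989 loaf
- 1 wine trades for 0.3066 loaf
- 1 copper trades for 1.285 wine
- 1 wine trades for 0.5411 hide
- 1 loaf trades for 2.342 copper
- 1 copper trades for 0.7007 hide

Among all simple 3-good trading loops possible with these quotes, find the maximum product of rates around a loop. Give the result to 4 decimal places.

wine→loaf→copper→wine: 0.3066 × 2.342 × 1.285 = 0.92270
wine→copper→hide→wine: 0.7071 × 0.7007 × 1.703 = 0.84378
Maximum is wine→loaf→copper→wine at 0.9227; no arbitrage — every cycle loses value.

0.9227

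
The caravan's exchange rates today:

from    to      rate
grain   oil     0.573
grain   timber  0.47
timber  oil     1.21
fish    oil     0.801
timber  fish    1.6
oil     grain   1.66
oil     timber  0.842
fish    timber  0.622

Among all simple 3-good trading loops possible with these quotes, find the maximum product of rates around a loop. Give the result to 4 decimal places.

timber→fish→oil→timber: 1.6 × 0.801 × 0.842 = 1.07911
timber→oil→grain→timber: 1.21 × 1.66 × 0.47 = 0.94404
Maximum is timber→fish→oil→timber at 1.0791; arbitrage exists.

1.0791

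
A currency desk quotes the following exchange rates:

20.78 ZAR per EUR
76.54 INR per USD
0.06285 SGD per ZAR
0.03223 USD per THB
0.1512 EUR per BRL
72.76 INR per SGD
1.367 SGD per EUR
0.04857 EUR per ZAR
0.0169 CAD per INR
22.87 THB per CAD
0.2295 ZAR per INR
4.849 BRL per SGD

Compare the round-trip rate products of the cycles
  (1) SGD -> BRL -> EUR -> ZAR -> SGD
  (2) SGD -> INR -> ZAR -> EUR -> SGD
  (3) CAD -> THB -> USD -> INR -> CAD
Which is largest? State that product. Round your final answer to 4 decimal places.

1.1087

(1) 4.849 × 0.1512 × 20.78 × 0.06285 = 0.95754
(2) 72.76 × 0.2295 × 0.04857 × 1.367 = 1.10869
(3) 22.87 × 0.03223 × 76.54 × 0.0169 = 0.95346
Highest is cycle (2) at 1.1087 (>1, arbitrage).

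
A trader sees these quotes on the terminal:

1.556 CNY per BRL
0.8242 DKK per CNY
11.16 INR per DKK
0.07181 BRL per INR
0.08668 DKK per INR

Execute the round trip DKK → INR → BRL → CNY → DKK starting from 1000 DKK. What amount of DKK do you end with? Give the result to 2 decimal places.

1000 DKK × 11.16 = 11160 INR
11160 INR × 0.07181 = 801.3996 BRL
801.3996 BRL × 1.556 = 1246.9777776 CNY
1246.9777776 CNY × 0.8242 = 1027.75908429792 DKK

1027.76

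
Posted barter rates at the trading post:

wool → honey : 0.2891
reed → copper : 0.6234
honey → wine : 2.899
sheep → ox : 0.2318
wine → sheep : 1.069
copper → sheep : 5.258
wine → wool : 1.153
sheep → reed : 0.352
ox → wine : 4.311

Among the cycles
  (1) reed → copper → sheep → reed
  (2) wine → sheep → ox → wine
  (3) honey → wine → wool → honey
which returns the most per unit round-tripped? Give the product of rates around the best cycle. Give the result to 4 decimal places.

1.1538

(1) 0.6234 × 5.258 × 0.352 = 1.15380
(2) 1.069 × 0.2318 × 4.311 = 1.06824
(3) 2.899 × 1.153 × 0.2891 = 0.96633
Highest is cycle (1) at 1.1538 (>1, arbitrage).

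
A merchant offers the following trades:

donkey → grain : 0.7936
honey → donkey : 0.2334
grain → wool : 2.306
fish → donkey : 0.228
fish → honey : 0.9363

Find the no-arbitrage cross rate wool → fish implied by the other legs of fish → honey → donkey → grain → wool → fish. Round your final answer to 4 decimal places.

2.5005

Known legs of the cycle: 0.9363 × 0.2334 × 0.7936 × 2.306 = 0.399923419548672
For no arbitrage the full-cycle product must be 1, so the missing rate is 1 / 0.399923419548672 ≈ 2.500479.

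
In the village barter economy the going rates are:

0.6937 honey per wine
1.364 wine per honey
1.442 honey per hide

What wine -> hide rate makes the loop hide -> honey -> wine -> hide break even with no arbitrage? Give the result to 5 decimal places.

0.50842

Known legs of the cycle: 1.442 × 1.364 = 1.966888
For no arbitrage the full-cycle product must be 1, so the missing rate is 1 / 1.966888 ≈ 0.5084174.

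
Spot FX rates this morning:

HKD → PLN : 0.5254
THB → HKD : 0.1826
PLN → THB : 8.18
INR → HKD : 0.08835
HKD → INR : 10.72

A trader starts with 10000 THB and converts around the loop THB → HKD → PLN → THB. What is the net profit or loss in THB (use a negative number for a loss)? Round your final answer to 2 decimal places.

10000 THB × 0.1826 = 1826 HKD
1826 HKD × 0.5254 = 959.3804 PLN
959.3804 PLN × 8.18 = 7847.731672 THB
Net change: 7847.731672 − 10000 = -2152.268328 THB

-2152.27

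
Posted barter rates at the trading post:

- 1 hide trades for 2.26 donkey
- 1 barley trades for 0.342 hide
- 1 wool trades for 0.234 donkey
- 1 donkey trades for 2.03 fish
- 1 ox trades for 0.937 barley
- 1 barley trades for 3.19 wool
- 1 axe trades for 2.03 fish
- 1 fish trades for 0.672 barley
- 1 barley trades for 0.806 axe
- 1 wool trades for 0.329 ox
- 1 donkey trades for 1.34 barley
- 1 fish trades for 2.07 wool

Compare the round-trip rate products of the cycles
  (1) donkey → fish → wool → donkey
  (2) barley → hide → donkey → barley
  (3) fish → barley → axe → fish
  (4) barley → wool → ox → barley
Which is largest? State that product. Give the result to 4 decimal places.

(1) 2.03 × 2.07 × 0.234 = 0.98329
(2) 0.342 × 2.26 × 1.34 = 1.03571
(3) 0.672 × 0.806 × 2.03 = 1.09951
(4) 3.19 × 0.329 × 0.937 = 0.98339
Highest is cycle (3) at 1.0995 (>1, arbitrage).

1.0995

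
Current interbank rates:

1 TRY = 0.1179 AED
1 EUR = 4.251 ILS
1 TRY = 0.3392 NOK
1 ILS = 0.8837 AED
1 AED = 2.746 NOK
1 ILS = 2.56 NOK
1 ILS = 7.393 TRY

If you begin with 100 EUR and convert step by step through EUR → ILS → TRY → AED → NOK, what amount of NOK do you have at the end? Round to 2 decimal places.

1017.48

100 EUR × 4.251 = 425.1 ILS
425.1 ILS × 7.393 = 3142.7643 TRY
3142.7643 TRY × 0.1179 = 370.53191097 AED
370.53191097 AED × 2.746 = 1017.48062752362 NOK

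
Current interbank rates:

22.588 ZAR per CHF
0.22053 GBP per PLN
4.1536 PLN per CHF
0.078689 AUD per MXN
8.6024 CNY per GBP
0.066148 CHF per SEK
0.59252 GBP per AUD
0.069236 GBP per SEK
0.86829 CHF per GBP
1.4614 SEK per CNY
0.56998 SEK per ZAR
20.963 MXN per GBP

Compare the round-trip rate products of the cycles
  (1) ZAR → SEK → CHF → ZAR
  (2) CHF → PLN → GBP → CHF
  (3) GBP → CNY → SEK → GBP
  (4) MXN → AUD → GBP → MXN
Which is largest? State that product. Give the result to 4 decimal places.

(1) 0.56998 × 0.066148 × 22.588 = 0.85164
(2) 4.1536 × 0.22053 × 0.86829 = 0.79535
(3) 8.6024 × 1.4614 × 0.069236 = 0.87040
(4) 0.078689 × 0.59252 × 20.963 = 0.97740
Highest is cycle (4) at 0.9774 (≤1, no arbitrage).

0.9774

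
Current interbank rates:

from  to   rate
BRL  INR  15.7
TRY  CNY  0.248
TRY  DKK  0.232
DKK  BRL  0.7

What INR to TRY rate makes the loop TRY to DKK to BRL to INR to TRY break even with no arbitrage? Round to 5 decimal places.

0.39221

Known legs of the cycle: 0.232 × 0.7 × 15.7 = 2.54968
For no arbitrage the full-cycle product must be 1, so the missing rate is 1 / 2.54968 ≈ 0.3922061.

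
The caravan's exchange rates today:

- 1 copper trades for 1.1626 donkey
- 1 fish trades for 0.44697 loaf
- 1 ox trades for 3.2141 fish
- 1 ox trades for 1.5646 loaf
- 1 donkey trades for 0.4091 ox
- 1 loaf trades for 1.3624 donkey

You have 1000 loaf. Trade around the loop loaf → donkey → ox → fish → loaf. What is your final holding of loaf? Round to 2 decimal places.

800.70

1000 loaf × 1.3624 = 1362.4 donkey
1362.4 donkey × 0.4091 = 557.35784 ox
557.35784 ox × 3.2141 = 1791.403833544 fish
1791.403833544 fish × 0.44697 = 800.70377147916168 loaf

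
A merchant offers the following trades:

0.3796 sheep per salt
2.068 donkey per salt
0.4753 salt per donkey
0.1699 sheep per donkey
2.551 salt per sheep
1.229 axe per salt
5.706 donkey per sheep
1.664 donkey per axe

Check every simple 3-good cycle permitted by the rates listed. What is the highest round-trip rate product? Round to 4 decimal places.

1.0295

donkey→salt→sheep→donkey: 0.4753 × 0.3796 × 5.706 = 1.02950
donkey→salt→axe→donkey: 0.4753 × 1.229 × 1.664 = 0.97202
donkey→sheep→salt→donkey: 0.1699 × 2.551 × 2.068 = 0.89630
Maximum is donkey→salt→sheep→donkey at 1.0295; arbitrage exists.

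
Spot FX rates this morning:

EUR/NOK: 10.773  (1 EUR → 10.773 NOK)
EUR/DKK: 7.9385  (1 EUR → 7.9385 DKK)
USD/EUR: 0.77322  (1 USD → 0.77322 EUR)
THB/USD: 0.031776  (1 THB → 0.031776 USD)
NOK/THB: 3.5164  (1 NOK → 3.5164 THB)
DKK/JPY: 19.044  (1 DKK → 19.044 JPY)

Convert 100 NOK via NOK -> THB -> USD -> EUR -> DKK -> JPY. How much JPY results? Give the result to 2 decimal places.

1306.16

100 NOK × 3.5164 = 351.64 THB
351.64 THB × 0.031776 = 11.17371264 USD
11.17371264 USD × 0.77322 = 8.6397380875008 EUR
8.6397380875008 EUR × 7.9385 = 68.5865608076251008 DKK
68.5865608076251008 DKK × 19.044 = 1306.1624640204124196352 JPY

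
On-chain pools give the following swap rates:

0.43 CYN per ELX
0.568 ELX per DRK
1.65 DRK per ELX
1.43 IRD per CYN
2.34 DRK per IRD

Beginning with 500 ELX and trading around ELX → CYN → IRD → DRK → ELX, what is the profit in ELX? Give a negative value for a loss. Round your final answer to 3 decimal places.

500 ELX × 0.43 = 215 CYN
215 CYN × 1.43 = 307.45 IRD
307.45 IRD × 2.34 = 719.433 DRK
719.433 DRK × 0.568 = 408.637944 ELX
Net change: 408.637944 − 500 = -91.362056 ELX

-91.362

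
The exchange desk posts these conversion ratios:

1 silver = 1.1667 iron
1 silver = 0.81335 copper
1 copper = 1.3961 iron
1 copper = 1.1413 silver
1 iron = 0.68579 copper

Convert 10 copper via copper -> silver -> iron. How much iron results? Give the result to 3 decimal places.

10 copper × 1.1413 = 11.413 silver
11.413 silver × 1.1667 = 13.3155471 iron

13.316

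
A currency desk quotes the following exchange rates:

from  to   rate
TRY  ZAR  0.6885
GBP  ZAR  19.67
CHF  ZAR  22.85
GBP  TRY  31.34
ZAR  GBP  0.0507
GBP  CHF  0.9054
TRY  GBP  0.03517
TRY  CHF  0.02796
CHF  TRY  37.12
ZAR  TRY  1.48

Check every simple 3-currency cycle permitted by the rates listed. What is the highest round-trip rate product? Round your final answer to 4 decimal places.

TRY→GBP→CHF→TRY: 0.03517 × 0.9054 × 37.12 = 1.18201
TRY→ZAR→GBP→TRY: 0.6885 × 0.0507 × 31.34 = 1.09398
GBP→CHF→ZAR→GBP: 0.9054 × 22.85 × 0.0507 = 1.04890
TRY→GBP→ZAR→TRY: 0.03517 × 19.67 × 1.48 = 1.02385
TRY→CHF→ZAR→TRY: 0.02796 × 22.85 × 1.48 = 0.94555
Maximum is TRY→GBP→CHF→TRY at 1.1820; arbitrage exists.

1.1820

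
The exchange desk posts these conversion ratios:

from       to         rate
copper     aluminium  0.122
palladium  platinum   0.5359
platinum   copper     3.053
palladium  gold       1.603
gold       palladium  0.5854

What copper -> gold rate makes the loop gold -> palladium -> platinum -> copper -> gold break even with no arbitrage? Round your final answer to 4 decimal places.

1.0441

Known legs of the cycle: 0.5854 × 0.5359 × 3.053 = 0.95777452058
For no arbitrage the full-cycle product must be 1, so the missing rate is 1 / 0.95777452058 ≈ 1.044087.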